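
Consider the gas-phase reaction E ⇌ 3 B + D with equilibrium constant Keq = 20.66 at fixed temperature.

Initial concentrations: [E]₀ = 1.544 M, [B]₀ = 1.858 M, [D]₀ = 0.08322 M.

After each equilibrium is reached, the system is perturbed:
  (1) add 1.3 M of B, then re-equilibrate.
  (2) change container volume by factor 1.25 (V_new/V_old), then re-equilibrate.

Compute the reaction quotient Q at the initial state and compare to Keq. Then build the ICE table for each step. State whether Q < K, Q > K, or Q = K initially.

Q₀ = 0.3457 vs Keq = 20.66 ⇒ Q<K, forward
Step 1:
                   E          B          D
  init         1.544      1.858    0.08322
  Δ          -0.4956      1.487     0.4956
  eq           1.048      3.345     0.5788
  solve Keq expr → x = 0.4956; check Q = 20.66
Then add 1.3 M of B.
Step 2:
                   E          B          D
  init         1.048      4.645     0.5788
  Δ            0.195    -0.5849     -0.195
  eq           1.243       4.06     0.3839
  solve Keq expr → x = -0.195; check Q = 20.66
Then change container volume by factor 1.25 (V_new/V_old).
Step 3:
                   E          B          D
  init        0.9947      3.248     0.3071
  Δ          -0.1027     0.3081     0.1027
  eq           0.892      3.556     0.4098
  solve Keq expr → x = 0.1027; check Q = 20.66

Q₀ = 0.3457; Q < K (proceeds forward)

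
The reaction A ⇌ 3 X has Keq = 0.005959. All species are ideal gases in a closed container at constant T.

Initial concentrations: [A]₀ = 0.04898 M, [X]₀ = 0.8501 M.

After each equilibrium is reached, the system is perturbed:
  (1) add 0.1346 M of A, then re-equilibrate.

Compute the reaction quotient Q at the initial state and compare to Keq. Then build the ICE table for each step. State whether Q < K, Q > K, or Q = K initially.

Q₀ = 12.54 vs Keq = 0.005959 ⇒ Q>K, reverse
Step 1:
                    A           X
  I           0.04898      0.8501
  C            0.2433     -0.7298
  E            0.2922      0.1203
  solve Keq expr → x = -0.2433; check Q = 0.005959
Then add 0.1346 M of A.
Step 2:
                    A           X
  I            0.4268      0.1203
  C         -0.005212     0.01564
  E            0.4216      0.1359
  solve Keq expr → x = 0.005212; check Q = 0.005959

Q₀ = 12.54; Q > K (proceeds reverse)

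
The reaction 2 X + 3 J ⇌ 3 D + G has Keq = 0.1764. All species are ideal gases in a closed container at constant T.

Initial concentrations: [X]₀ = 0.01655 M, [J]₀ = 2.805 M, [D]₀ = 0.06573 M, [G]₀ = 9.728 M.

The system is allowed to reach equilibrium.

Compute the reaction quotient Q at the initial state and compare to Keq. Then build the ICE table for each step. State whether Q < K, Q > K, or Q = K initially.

Q₀ = 0.457; Q > K (proceeds reverse)

Q₀ = 0.457 vs Keq = 0.1764 ⇒ Q>K, reverse
Step 1:
                  X         J         D         G
  init      0.01655     2.805   0.06573     9.728
  Δ        0.005305  0.007957 -0.007957 -0.002652
  eq        0.02185     2.813   0.05777     9.725
  solve Keq expr → x = -0.002652; check Q = 0.1764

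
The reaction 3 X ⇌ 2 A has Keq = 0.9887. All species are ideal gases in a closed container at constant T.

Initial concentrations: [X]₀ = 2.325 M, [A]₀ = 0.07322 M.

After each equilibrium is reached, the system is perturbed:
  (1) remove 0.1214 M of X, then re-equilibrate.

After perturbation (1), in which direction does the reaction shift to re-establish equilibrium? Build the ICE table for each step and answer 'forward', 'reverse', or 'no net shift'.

Direction: reverse

Q₀ = 4.2657e-04 vs Keq = 0.9887 ⇒ Q<K, forward
Step 1:
                   X          A
  I            2.325    0.07322
  C           -1.343      0.895
  E           0.9824     0.9683
  solve Keq expr → x = 0.4475; check Q = 0.9887
Then remove 0.1214 M of X.
Step 2:
                   X          A
  I            0.861     0.9683
  C          0.08341   -0.05561
  E           0.9445     0.9126
  solve Keq expr → x = -0.0278; check Q = 0.9887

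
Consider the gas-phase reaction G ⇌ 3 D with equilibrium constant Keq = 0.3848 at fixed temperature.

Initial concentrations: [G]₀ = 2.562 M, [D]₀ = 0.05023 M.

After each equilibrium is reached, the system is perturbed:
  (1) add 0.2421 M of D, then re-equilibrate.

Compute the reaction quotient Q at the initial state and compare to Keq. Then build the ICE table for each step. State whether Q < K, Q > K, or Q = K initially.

Q₀ = 4.9466e-05 vs Keq = 0.3848 ⇒ Q<K, forward
Step 1:
                    G           D
  Initial       2.562     0.05023
  Change      -0.3015      0.9044
  Equil         2.261      0.9546
  solve Keq expr → x = 0.3015; check Q = 0.3848
Then add 0.2421 M of D.
Step 2:
                    G           D
  Initial       2.261       1.197
  Change      0.07712     -0.2314
  Equil         2.338      0.9653
  solve Keq expr → x = -0.07712; check Q = 0.3848

Q₀ = 4.9466e-05; Q < K (proceeds forward)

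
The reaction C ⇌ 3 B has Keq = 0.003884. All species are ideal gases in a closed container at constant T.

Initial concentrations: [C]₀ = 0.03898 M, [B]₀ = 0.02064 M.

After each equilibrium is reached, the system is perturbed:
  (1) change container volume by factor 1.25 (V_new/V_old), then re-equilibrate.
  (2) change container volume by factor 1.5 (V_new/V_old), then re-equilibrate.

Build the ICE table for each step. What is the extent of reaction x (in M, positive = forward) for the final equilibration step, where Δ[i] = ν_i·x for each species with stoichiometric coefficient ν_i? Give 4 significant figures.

Q₀ = 2.2557e-04 vs Keq = 0.003884 ⇒ Q<K, forward
Step 1:
                   C          B
  I          0.03898    0.02064
  C        -0.009336    0.02801
  E          0.02964    0.04865
  solve Keq expr → x = 0.009336; check Q = 0.003884
Then change container volume by factor 1.25 (V_new/V_old).
Step 2:
                   C          B
  I          0.02372    0.03892
  C         -0.00171    0.00513
  E          0.02201    0.04405
  solve Keq expr → x = 0.00171; check Q = 0.003884
Then change container volume by factor 1.5 (V_new/V_old).
Step 3:
                   C          B
  I          0.01467    0.02937
  C        -0.002322   0.006966
  E          0.01235    0.03633
  solve Keq expr → x = 0.002322; check Q = 0.003884

x = 0.002322 M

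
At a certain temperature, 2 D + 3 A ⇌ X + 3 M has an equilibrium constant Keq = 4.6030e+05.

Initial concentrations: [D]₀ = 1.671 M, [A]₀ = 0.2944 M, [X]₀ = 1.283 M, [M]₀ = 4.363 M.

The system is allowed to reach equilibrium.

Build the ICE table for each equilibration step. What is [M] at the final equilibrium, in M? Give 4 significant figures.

[M]_eq = 4.607 M

Q₀ = 1496 vs Keq = 4.6030e+05 ⇒ Q<K, forward
Step 1:
                   D          A          X          M
  init         1.671     0.2944      1.283      4.363
  Δ          -0.1627    -0.2441    0.08136     0.2441
  eq           1.508    0.05032      1.364      4.607
  solve Keq expr → x = 0.08136; check Q = 4.6030e+05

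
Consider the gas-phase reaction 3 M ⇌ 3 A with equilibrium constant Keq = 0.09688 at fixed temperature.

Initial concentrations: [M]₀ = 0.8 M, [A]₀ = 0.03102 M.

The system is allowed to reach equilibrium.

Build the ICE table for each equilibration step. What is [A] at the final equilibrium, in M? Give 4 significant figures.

Q₀ = 5.8298e-05 vs Keq = 0.09688 ⇒ Q<K, forward
Step 1:
                    M           A
  Initial         0.8     0.03102
  Change      -0.2305      0.2305
  Equil        0.5695      0.2615
  solve Keq expr → x = 0.07684; check Q = 0.09688

[A]_eq = 0.2615 M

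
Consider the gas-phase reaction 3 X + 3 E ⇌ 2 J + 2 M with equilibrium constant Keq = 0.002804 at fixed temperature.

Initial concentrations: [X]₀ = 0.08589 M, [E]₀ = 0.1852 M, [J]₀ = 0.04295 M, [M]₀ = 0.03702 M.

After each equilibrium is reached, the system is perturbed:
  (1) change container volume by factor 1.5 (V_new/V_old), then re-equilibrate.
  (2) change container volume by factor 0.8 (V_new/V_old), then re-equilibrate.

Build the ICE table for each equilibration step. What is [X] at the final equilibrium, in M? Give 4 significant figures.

[X]_eq = 0.1033 M

Q₀ = 0.6281 vs Keq = 0.002804 ⇒ Q>K, reverse
Step 1:
                  X         E         J         M
  I         0.08589    0.1852   0.04295   0.03702
  C         0.03648   0.03648  -0.02432  -0.02432
  E          0.1224    0.2217   0.01863    0.0127
  solve Keq expr → x = -0.01216; check Q = 0.002804
Then change container volume by factor 1.5 (V_new/V_old).
Step 2:
                  X         E         J         M
  I         0.08158    0.1478   0.01242  0.008466
  C        0.002349  0.002349 -0.001566 -0.001566
  E         0.08393    0.1501   0.01085  0.006901
  solve Keq expr → x = -7.8287e-04; check Q = 0.002804
Then change container volume by factor 0.8 (V_new/V_old).
Step 3:
                  X         E         J         M
  I          0.1049    0.1877   0.01357  0.008626
  C       -0.001563 -0.001563  0.001042  0.001042
  E          0.1033    0.1861   0.01461  0.009668
  solve Keq expr → x = 5.2111e-04; check Q = 0.002804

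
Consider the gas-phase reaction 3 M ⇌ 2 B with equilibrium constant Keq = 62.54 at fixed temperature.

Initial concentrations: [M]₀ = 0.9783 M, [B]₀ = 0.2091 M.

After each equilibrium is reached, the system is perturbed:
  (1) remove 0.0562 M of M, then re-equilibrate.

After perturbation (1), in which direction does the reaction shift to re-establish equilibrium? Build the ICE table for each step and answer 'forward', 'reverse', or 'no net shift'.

Direction: reverse

Q₀ = 0.0467 vs Keq = 62.54 ⇒ Q<K, forward
Step 1:
                   M          B
  Initial     0.9783     0.2091
  Change     -0.7749     0.5166
  Equil       0.2034     0.7257
  solve Keq expr → x = 0.2583; check Q = 62.54
Then remove 0.0562 M of M.
Step 2:
                   M          B
  Initial     0.1472     0.7257
  Change     0.04993   -0.03329
  Equil       0.1972     0.6924
  solve Keq expr → x = -0.01664; check Q = 62.54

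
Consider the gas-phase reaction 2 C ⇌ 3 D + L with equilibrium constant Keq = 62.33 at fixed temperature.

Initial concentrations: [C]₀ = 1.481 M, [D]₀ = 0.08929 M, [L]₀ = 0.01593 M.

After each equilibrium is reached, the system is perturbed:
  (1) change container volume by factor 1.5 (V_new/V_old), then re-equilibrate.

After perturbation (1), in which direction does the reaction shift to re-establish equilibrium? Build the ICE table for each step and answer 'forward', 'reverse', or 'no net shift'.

Q₀ = 5.1703e-06 vs Keq = 62.33 ⇒ Q<K, forward
Step 1:
                   C          D          L
  Initial      1.481    0.08929    0.01593
  Change      -1.216      1.824     0.6081
  Equil       0.2648      1.914      0.624
  solve Keq expr → x = 0.6081; check Q = 62.33
Then change container volume by factor 1.5 (V_new/V_old).
Step 2:
                   C          D          L
  Initial     0.1766      1.276      0.416
  Change    -0.04577    0.06866    0.02289
  Equil       0.1308      1.344     0.4389
  solve Keq expr → x = 0.02289; check Q = 62.33

Direction: forward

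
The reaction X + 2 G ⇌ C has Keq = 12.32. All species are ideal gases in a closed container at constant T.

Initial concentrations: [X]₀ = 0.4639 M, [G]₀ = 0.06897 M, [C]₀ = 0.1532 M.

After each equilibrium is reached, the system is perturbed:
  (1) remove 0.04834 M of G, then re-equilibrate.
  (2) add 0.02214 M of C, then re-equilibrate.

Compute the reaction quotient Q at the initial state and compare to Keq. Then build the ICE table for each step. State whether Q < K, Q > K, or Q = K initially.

Q₀ = 69.42 vs Keq = 12.32 ⇒ Q>K, reverse
Step 1:
                    X           G           C
  init         0.4639     0.06897      0.1532
  Δ           0.03489     0.06978    -0.03489
  eq           0.4988      0.1388      0.1183
  solve Keq expr → x = -0.03489; check Q = 12.32
Then remove 0.04834 M of G.
Step 2:
                    X           G           C
  init         0.4988     0.09041      0.1183
  Δ           0.01767     0.03535    -0.01767
  eq           0.5165      0.1258      0.1006
  solve Keq expr → x = -0.01767; check Q = 12.32
Then add 0.02214 M of C.
Step 3:
                    X           G           C
  init         0.5165      0.1258      0.1228
  Δ          0.004865     0.00973   -0.004865
  eq           0.5213      0.1355      0.1179
  solve Keq expr → x = -0.004865; check Q = 12.32

Q₀ = 69.42; Q > K (proceeds reverse)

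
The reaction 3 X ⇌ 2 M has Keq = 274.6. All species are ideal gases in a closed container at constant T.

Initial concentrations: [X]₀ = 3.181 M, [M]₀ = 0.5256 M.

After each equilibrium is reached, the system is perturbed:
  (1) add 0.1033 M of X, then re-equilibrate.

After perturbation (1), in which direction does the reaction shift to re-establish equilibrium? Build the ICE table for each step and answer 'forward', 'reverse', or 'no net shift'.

Direction: forward

Q₀ = 0.008583 vs Keq = 274.6 ⇒ Q<K, forward
Step 1:
                    X           M
  I             3.181      0.5256
  C            -2.901       1.934
  E            0.2803       2.459
  solve Keq expr → x = 0.9669; check Q = 274.6
Then add 0.1033 M of X.
Step 2:
                    X           M
  I            0.3836       2.459
  C          -0.09834     0.06556
  E            0.2853       2.525
  solve Keq expr → x = 0.03278; check Q = 274.6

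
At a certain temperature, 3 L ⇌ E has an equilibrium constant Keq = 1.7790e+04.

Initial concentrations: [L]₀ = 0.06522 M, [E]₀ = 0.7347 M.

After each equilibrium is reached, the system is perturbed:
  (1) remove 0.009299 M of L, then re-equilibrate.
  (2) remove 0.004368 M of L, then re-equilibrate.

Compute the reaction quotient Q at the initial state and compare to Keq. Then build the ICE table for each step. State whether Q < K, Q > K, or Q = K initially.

Q₀ = 2648; Q < K (proceeds forward)

Q₀ = 2648 vs Keq = 1.7790e+04 ⇒ Q<K, forward
Step 1:
                  L         E
  Initial   0.06522    0.7347
  Change    -0.0305   0.01017
  Equil     0.03472    0.7449
  solve Keq expr → x = 0.01017; check Q = 1.7790e+04
Then remove 0.009299 M of L.
Step 2:
                  L         E
  Initial   0.02543    0.7449
  Change   0.009251 -0.003084
  Equil     0.03468    0.7418
  solve Keq expr → x = -0.003084; check Q = 1.7790e+04
Then remove 0.004368 M of L.
Step 3:
                  L         E
  Initial   0.03031    0.7418
  Change   0.004345 -0.001448
  Equil     0.03465    0.7403
  solve Keq expr → x = -0.001448; check Q = 1.7790e+04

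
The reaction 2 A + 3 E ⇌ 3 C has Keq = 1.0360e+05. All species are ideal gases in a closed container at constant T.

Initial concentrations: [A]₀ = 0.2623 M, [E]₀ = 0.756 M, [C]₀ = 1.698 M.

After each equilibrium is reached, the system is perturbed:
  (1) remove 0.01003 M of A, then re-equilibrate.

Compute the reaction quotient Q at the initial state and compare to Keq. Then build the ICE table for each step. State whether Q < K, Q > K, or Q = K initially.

Q₀ = 164.7; Q < K (proceeds forward)

Q₀ = 164.7 vs Keq = 1.0360e+05 ⇒ Q<K, forward
Step 1:
                  A         E         C
  init       0.2623     0.756     1.698
  Δ         -0.2283   -0.3424    0.3424
  eq        0.03404    0.4136      2.04
  solve Keq expr → x = 0.1141; check Q = 1.0360e+05
Then remove 0.01003 M of A.
Step 2:
                  A         E         C
  init      0.02401    0.4136      2.04
  Δ         0.00826   0.01239  -0.01239
  eq        0.03227     0.426     2.028
  solve Keq expr → x = -0.00413; check Q = 1.0360e+05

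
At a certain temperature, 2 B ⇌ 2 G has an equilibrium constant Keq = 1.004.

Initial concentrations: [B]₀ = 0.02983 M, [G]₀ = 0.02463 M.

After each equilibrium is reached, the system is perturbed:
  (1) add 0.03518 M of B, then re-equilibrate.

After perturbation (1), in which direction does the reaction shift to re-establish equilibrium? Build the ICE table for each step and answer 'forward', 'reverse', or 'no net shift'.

Direction: forward

Q₀ = 0.6817 vs Keq = 1.004 ⇒ Q<K, forward
Step 1:
                  B         G
  I         0.02983   0.02463
  C       -0.002627  0.002627
  E          0.0272   0.02726
  solve Keq expr → x = 0.001314; check Q = 1.004
Then add 0.03518 M of B.
Step 2:
                  B         G
  I         0.06238   0.02726
  C        -0.01761   0.01761
  E         0.04478   0.04486
  solve Keq expr → x = 0.008804; check Q = 1.004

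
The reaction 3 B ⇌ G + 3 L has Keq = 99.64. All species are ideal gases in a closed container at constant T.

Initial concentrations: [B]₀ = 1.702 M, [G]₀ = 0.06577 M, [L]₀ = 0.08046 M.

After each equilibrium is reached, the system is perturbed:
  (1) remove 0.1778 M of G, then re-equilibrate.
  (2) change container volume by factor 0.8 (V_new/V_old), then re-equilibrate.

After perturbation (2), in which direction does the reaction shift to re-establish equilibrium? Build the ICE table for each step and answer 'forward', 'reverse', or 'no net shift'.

Direction: reverse

Q₀ = 6.9485e-06 vs Keq = 99.64 ⇒ Q<K, forward
Step 1:
                   B          G          L
  Initial      1.702    0.06577    0.08046
  Change      -1.435     0.4784      1.435
  Equil       0.2669     0.5441      1.516
  solve Keq expr → x = 0.4784; check Q = 99.64
Then remove 0.1778 M of G.
Step 2:
                   B          G          L
  Initial     0.2669     0.3663      1.516
  Change     -0.0269   0.008966     0.0269
  Equil         0.24     0.3753      1.542
  solve Keq expr → x = 0.008966; check Q = 99.64
Then change container volume by factor 0.8 (V_new/V_old).
Step 3:
                   B          G          L
  Initial        0.3     0.4691      1.928
  Change     0.01862  -0.006208   -0.01862
  Equil       0.3186     0.4629      1.909
  solve Keq expr → x = -0.006208; check Q = 99.64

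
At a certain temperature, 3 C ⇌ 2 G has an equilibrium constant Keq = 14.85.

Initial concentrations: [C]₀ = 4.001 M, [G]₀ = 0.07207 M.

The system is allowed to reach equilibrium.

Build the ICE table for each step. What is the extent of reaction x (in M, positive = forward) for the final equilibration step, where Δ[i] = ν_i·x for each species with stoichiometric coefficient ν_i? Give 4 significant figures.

Q₀ = 8.1097e-05 vs Keq = 14.85 ⇒ Q<K, forward
Step 1:
                    C           G
  I             4.001     0.07207
  C            -3.298       2.199
  E            0.7029       2.271
  solve Keq expr → x = 1.099; check Q = 14.85

x = 1.099 M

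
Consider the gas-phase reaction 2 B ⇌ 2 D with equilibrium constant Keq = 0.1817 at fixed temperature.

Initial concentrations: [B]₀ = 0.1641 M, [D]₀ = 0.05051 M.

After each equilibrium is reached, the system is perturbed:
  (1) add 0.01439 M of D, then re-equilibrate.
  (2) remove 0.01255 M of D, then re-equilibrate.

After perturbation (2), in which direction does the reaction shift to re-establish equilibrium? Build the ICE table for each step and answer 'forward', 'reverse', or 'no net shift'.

Direction: forward

Q₀ = 0.09474 vs Keq = 0.1817 ⇒ Q<K, forward
Step 1:
                   B          D
  init        0.1641    0.05051
  Δ         -0.01363    0.01363
  eq          0.1505    0.06414
  solve Keq expr → x = 0.006815; check Q = 0.1817
Then add 0.01439 M of D.
Step 2:
                   B          D
  init        0.1505    0.07853
  Δ          0.01009   -0.01009
  eq          0.1606    0.06844
  solve Keq expr → x = -0.005045; check Q = 0.1817
Then remove 0.01255 M of D.
Step 3:
                   B          D
  init        0.1606    0.05589
  Δ        -0.008799   0.008799
  eq          0.1518    0.06469
  solve Keq expr → x = 0.0044; check Q = 0.1817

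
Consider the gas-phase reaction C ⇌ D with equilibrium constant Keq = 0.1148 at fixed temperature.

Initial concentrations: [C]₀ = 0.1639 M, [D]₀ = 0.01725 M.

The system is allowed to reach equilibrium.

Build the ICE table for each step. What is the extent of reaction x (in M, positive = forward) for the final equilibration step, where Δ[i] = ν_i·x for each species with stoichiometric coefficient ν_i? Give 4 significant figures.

Q₀ = 0.1052 vs Keq = 0.1148 ⇒ Q<K, forward
Step 1:
                   C          D
  init        0.1639    0.01725
  Δ        -0.001404   0.001404
  eq          0.1625    0.01865
  solve Keq expr → x = 0.001404; check Q = 0.1148

x = 0.001404 M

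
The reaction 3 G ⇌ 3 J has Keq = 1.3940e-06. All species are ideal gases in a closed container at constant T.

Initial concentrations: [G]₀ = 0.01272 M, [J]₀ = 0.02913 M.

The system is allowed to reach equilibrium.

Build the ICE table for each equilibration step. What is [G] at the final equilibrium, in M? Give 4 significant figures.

[G]_eq = 0.04139 M

Q₀ = 12.01 vs Keq = 1.3940e-06 ⇒ Q>K, reverse
Step 1:
                  G         J
  Initial   0.01272   0.02913
  Change    0.02867  -0.02867
  Equil     0.04139 4.6234e-04
  solve Keq expr → x = -0.009556; check Q = 1.3940e-06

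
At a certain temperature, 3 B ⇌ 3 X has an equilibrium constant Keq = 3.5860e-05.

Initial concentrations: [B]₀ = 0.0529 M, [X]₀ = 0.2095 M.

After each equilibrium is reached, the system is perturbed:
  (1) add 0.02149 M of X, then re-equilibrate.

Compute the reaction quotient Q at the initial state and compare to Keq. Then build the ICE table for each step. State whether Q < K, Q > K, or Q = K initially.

Q₀ = 62.11; Q > K (proceeds reverse)

Q₀ = 62.11 vs Keq = 3.5860e-05 ⇒ Q>K, reverse
Step 1:
                    B           X
  I            0.0529      0.2095
  C            0.2011     -0.2011
  E             0.254    0.008377
  solve Keq expr → x = -0.06704; check Q = 3.5860e-05
Then add 0.02149 M of X.
Step 2:
                    B           X
  I             0.254     0.02987
  C            0.0208     -0.0208
  E            0.2748    0.009063
  solve Keq expr → x = -0.006935; check Q = 3.5860e-05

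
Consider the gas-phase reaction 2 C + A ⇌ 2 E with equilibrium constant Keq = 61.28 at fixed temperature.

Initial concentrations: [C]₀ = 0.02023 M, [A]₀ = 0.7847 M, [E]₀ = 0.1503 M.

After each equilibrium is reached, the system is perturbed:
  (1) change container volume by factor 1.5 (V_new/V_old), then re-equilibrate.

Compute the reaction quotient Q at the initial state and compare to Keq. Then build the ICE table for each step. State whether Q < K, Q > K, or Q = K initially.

Q₀ = 70.34; Q > K (proceeds reverse)

Q₀ = 70.34 vs Keq = 61.28 ⇒ Q>K, reverse
Step 1:
                    C           A           E
  I           0.02023      0.7847      0.1503
  C          0.001255  6.2744e-04   -0.001255
  E           0.02148      0.7853       0.149
  solve Keq expr → x = -6.2744e-04; check Q = 61.28
Then change container volume by factor 1.5 (V_new/V_old).
Step 2:
                    C           A           E
  I           0.01432      0.5236     0.09936
  C          0.002717    0.001359   -0.002717
  E           0.01704      0.5249     0.09665
  solve Keq expr → x = -0.001359; check Q = 61.28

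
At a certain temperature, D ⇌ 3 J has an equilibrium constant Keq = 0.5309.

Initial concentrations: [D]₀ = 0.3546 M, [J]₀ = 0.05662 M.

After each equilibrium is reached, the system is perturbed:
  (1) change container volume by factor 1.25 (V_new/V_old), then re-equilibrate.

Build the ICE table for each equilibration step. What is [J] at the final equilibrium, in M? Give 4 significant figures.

[J]_eq = 0.4341 M

Q₀ = 5.1188e-04 vs Keq = 0.5309 ⇒ Q<K, forward
Step 1:
                    D           J
  I            0.3546     0.05662
  C           -0.1422      0.4265
  E            0.2124      0.4831
  solve Keq expr → x = 0.1422; check Q = 0.5309
Then change container volume by factor 1.25 (V_new/V_old).
Step 2:
                    D           J
  I            0.1699      0.3865
  C          -0.01586     0.04758
  E            0.1541      0.4341
  solve Keq expr → x = 0.01586; check Q = 0.5309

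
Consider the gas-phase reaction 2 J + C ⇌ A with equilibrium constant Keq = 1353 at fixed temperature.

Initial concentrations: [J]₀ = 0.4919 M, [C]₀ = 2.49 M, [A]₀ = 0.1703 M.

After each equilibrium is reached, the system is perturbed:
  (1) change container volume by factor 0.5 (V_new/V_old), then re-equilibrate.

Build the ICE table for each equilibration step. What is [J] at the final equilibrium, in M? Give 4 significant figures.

[J]_eq = 0.01166 M

Q₀ = 0.2827 vs Keq = 1353 ⇒ Q<K, forward
Step 1:
                  J         C         A
  init       0.4919      2.49    0.1703
  Δ         -0.4803   -0.2401    0.2401
  eq        0.01161      2.25    0.4104
  solve Keq expr → x = 0.2401; check Q = 1353
Then change container volume by factor 0.5 (V_new/V_old).
Step 2:
                  J         C         A
  init      0.02322       4.5    0.8209
  Δ        -0.01156 -0.005782  0.005782
  eq        0.01166     4.494    0.8267
  solve Keq expr → x = 0.005782; check Q = 1353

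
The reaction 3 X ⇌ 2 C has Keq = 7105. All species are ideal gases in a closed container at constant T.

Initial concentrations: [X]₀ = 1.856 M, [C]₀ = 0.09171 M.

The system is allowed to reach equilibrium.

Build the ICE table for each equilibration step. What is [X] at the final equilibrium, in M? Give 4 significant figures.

Q₀ = 0.001316 vs Keq = 7105 ⇒ Q<K, forward
Step 1:
                    X           C
  init          1.856     0.09171
  Δ            -1.794       1.196
  eq          0.06158       1.288
  solve Keq expr → x = 0.5981; check Q = 7105

[X]_eq = 0.06158 M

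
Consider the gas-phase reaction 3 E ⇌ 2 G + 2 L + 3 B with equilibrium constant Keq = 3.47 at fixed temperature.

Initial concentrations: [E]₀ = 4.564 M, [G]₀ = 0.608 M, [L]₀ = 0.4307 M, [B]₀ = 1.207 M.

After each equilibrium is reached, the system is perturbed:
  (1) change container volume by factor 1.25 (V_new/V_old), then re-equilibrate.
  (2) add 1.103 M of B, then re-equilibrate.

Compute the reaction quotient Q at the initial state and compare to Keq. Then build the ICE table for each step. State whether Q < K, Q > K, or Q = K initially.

Q₀ = 0.001268; Q < K (proceeds forward)

Q₀ = 0.001268 vs Keq = 3.47 ⇒ Q<K, forward
Step 1:
                    E           G           L           B
  init          4.564       0.608      0.4307       1.207
  Δ            -1.487      0.9913      0.9913       1.487
  eq            3.077       1.599       1.422       2.694
  solve Keq expr → x = 0.4956; check Q = 3.47
Then change container volume by factor 1.25 (V_new/V_old).
Step 2:
                    E           G           L           B
  init          2.462       1.279       1.138       2.155
  Δ           -0.1896      0.1264      0.1264      0.1896
  eq            2.272       1.406       1.264       2.345
  solve Keq expr → x = 0.0632; check Q = 3.47
Then add 1.103 M of B.
Step 3:
                    E           G           L           B
  init          2.272       1.406       1.264       3.448
  Δ            0.2686     -0.1791     -0.1791     -0.2686
  eq            2.541       1.227       1.085       3.179
  solve Keq expr → x = -0.08954; check Q = 3.47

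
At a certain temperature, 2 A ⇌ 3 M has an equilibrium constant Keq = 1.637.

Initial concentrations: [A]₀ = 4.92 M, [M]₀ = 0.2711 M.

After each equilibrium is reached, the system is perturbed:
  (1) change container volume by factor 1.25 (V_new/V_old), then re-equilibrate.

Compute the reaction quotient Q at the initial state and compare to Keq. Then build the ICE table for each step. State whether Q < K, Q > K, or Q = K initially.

Q₀ = 8.2311e-04; Q < K (proceeds forward)

Q₀ = 8.2311e-04 vs Keq = 1.637 ⇒ Q<K, forward
Step 1:
                  A         M
  init         4.92    0.2711
  Δ          -1.576     2.364
  eq          3.344     2.635
  solve Keq expr → x = 0.7881; check Q = 1.637
Then change container volume by factor 1.25 (V_new/V_old).
Step 2:
                  A         M
  init        2.675     2.108
  Δ        -0.07869     0.118
  eq          2.596     2.226
  solve Keq expr → x = 0.03935; check Q = 1.637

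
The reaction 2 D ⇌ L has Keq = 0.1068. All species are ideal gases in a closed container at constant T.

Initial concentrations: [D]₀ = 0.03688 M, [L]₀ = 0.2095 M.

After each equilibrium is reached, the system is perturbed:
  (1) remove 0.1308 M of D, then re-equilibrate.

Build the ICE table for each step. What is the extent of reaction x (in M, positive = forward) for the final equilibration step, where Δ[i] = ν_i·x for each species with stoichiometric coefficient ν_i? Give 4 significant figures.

Q₀ = 154 vs Keq = 0.1068 ⇒ Q>K, reverse
Step 1:
                    D           L
  Initial     0.03688      0.2095
  Change       0.3816     -0.1908
  Equil        0.4185      0.0187
  solve Keq expr → x = -0.1908; check Q = 0.1068
Then remove 0.1308 M of D.
Step 2:
                    D           L
  Initial      0.2877      0.0187
  Change      0.01751   -0.008756
  Equil        0.3052    0.009947
  solve Keq expr → x = -0.008756; check Q = 0.1068

x = -0.008756 M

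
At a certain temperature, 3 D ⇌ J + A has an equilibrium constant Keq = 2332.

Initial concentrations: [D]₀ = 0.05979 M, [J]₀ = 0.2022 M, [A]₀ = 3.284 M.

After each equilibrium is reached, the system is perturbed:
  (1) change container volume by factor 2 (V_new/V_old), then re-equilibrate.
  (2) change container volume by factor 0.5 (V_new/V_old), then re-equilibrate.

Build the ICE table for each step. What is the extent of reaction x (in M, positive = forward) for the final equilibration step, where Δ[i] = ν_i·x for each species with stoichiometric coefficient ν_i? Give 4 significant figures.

Q₀ = 3107 vs Keq = 2332 ⇒ Q>K, reverse
Step 1:
                  D         J         A
  init      0.05979    0.2022     3.284
  Δ        0.005776 -0.001925 -0.001925
  eq        0.06557    0.2003     3.282
  solve Keq expr → x = -0.001925; check Q = 2332
Then change container volume by factor 2 (V_new/V_old).
Step 2:
                  D         J         A
  init      0.03278    0.1001     1.641
  Δ        0.008123 -0.002708 -0.002708
  eq        0.04091   0.09743     1.638
  solve Keq expr → x = -0.002708; check Q = 2332
Then change container volume by factor 0.5 (V_new/V_old).
Step 3:
                  D         J         A
  init      0.08181    0.1949     3.277
  Δ        -0.01625  0.005415  0.005415
  eq        0.06557    0.2003     3.282
  solve Keq expr → x = 0.005415; check Q = 2332

x = 0.005415 M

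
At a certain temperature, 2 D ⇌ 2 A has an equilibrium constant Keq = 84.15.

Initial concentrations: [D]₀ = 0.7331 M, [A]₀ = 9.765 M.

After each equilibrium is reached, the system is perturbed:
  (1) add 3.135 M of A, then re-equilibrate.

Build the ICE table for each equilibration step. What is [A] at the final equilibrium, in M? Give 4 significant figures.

Q₀ = 177.4 vs Keq = 84.15 ⇒ Q>K, reverse
Step 1:
                  D         A
  I          0.7331     9.765
  C          0.2988   -0.2988
  E           1.032     9.466
  solve Keq expr → x = -0.1494; check Q = 84.15
Then add 3.135 M of A.
Step 2:
                  D         A
  I           1.032      12.6
  C          0.3082   -0.3082
  E            1.34     12.29
  solve Keq expr → x = -0.1541; check Q = 84.15

[A]_eq = 12.29 M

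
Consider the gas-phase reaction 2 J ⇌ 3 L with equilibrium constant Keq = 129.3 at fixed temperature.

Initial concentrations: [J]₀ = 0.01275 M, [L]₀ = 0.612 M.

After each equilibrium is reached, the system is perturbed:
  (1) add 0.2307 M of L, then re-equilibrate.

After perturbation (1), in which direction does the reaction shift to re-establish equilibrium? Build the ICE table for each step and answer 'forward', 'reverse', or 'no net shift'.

Q₀ = 1410 vs Keq = 129.3 ⇒ Q>K, reverse
Step 1:
                  J         L
  init      0.01275     0.612
  Δ         0.02547  -0.03821
  eq        0.03822    0.5738
  solve Keq expr → x = -0.01274; check Q = 129.3
Then add 0.2307 M of L.
Step 2:
                  J         L
  init      0.03822    0.8045
  Δ         0.02146  -0.03219
  eq        0.05969    0.7723
  solve Keq expr → x = -0.01073; check Q = 129.3

Direction: reverse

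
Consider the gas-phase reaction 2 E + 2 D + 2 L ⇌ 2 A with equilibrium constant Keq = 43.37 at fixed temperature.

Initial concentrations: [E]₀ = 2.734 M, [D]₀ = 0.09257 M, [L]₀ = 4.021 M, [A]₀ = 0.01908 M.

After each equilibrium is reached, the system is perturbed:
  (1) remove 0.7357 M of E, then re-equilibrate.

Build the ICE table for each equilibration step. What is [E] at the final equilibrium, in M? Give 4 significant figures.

Q₀ = 3.5152e-04 vs Keq = 43.37 ⇒ Q<K, forward
Step 1:
                   E          D          L          A
  I            2.734    0.09257      4.021    0.01908
  C         -0.09096   -0.09096   -0.09096    0.09096
  E            2.643   0.001609       3.93       0.11
  solve Keq expr → x = 0.04548; check Q = 43.37
Then remove 0.7357 M of E.
Step 2:
                   E          D          L          A
  I            1.907   0.001609       3.93       0.11
  C       6.0714e-04 6.0714e-04 6.0714e-04 -6.0714e-04
  E            1.908   0.002216      3.931     0.1094
  solve Keq expr → x = -3.0357e-04; check Q = 43.37

[E]_eq = 1.908 M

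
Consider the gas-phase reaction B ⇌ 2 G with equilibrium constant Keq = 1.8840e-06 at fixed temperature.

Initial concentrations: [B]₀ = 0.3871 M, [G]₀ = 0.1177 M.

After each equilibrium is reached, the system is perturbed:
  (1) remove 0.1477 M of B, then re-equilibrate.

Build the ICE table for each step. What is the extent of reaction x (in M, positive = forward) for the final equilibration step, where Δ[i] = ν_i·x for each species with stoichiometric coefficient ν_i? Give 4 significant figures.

x = -8.3503e-05 M

Q₀ = 0.03579 vs Keq = 1.8840e-06 ⇒ Q>K, reverse
Step 1:
                    B           G
  I            0.3871      0.1177
  C           0.05839     -0.1168
  E            0.4455  9.1614e-04
  solve Keq expr → x = -0.05839; check Q = 1.8840e-06
Then remove 0.1477 M of B.
Step 2:
                    B           G
  I            0.2978  9.1614e-04
  C        8.3503e-05 -1.6701e-04
  E            0.2979  7.4913e-04
  solve Keq expr → x = -8.3503e-05; check Q = 1.8840e-06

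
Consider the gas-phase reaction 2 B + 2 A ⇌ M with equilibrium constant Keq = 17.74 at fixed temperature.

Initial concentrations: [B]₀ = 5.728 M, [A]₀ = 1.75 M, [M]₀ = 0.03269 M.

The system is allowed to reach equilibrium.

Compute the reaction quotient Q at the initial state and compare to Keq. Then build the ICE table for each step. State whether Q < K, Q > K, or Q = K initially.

Q₀ = 3.2534e-04; Q < K (proceeds forward)

Q₀ = 3.2534e-04 vs Keq = 17.74 ⇒ Q<K, forward
Step 1:
                   B          A          M
  Initial      5.728       1.75    0.03269
  Change      -1.695     -1.695     0.8474
  Equil        4.033    0.05522     0.8801
  solve Keq expr → x = 0.8474; check Q = 17.74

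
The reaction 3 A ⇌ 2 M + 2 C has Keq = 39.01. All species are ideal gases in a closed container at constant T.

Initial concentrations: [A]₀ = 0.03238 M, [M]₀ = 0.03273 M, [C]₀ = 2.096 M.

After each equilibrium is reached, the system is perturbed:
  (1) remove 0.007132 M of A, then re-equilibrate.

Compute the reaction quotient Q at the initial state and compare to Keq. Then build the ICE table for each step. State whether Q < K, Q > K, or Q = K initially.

Q₀ = 138.6 vs Keq = 39.01 ⇒ Q>K, reverse
Step 1:
                   A          M          C
  I          0.03238    0.03273      2.096
  C         0.009989  -0.006659  -0.006659
  E          0.04237    0.02607      2.089
  solve Keq expr → x = -0.00333; check Q = 39.01
Then remove 0.007132 M of A.
Step 2:
                   A          M          C
  I          0.03524    0.02607      2.089
  C          0.00409  -0.002726  -0.002726
  E          0.03933    0.02334      2.087
  solve Keq expr → x = -0.001363; check Q = 39.01

Q₀ = 138.6; Q > K (proceeds reverse)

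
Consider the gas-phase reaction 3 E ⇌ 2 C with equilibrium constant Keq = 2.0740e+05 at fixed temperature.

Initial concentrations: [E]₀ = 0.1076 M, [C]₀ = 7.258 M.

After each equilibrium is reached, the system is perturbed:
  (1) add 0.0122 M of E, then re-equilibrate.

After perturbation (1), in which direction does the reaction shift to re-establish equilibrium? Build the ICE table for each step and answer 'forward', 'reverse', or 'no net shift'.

Direction: forward

Q₀ = 4.2286e+04 vs Keq = 2.0740e+05 ⇒ Q<K, forward
Step 1:
                   E          C
  init        0.1076      7.258
  Δ          -0.0441     0.0294
  eq          0.0635      7.287
  solve Keq expr → x = 0.0147; check Q = 2.0740e+05
Then add 0.0122 M of E.
Step 2:
                   E          C
  init        0.0757      7.287
  Δ         -0.01215   0.008102
  eq         0.06355      7.296
  solve Keq expr → x = 0.004051; check Q = 2.0740e+05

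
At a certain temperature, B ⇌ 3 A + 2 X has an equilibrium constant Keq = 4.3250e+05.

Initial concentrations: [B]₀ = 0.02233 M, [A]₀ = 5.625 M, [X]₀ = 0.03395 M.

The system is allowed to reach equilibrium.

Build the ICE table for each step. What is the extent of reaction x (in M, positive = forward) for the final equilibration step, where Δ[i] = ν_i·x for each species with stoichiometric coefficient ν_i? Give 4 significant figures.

Q₀ = 9.187 vs Keq = 4.3250e+05 ⇒ Q<K, forward
Step 1:
                    B           A           X
  init        0.02233       5.625     0.03395
  Δ          -0.02233     0.06698     0.04465
  eq       2.6345e-06       5.692      0.0786
  solve Keq expr → x = 0.02233; check Q = 4.3250e+05

x = 0.02233 M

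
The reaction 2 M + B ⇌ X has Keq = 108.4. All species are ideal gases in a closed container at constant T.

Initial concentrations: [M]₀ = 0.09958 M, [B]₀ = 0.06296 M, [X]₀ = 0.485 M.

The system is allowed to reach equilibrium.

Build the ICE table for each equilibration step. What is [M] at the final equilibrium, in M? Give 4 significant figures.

Q₀ = 776.8 vs Keq = 108.4 ⇒ Q>K, reverse
Step 1:
                   M          B          X
  I          0.09958    0.06296      0.485
  C          0.09278    0.04639   -0.04639
  E           0.1924     0.1094     0.4386
  solve Keq expr → x = -0.04639; check Q = 108.4

[M]_eq = 0.1924 M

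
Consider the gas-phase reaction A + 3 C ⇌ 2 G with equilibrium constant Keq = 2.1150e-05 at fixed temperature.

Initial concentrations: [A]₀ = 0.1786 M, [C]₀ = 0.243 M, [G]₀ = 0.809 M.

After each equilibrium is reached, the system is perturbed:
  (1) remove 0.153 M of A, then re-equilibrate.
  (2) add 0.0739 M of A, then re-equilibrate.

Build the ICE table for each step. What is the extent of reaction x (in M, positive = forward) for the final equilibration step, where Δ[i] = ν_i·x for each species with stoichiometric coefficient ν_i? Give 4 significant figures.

Q₀ = 255.4 vs Keq = 2.1150e-05 ⇒ Q>K, reverse
Step 1:
                  A         C         G
  init       0.1786     0.243     0.809
  Δ          0.4015     1.204   -0.8029
  eq         0.5801     1.447  0.006099
  solve Keq expr → x = -0.4015; check Q = 2.1150e-05
Then remove 0.153 M of A.
Step 2:
                  A         C         G
  init       0.4271     1.447  0.006099
  Δ       4.2811e-04  0.001284 -8.5621e-04
  eq         0.4275     1.449  0.005243
  solve Keq expr → x = -4.2811e-04; check Q = 2.1150e-05
Then add 0.0739 M of A.
Step 3:
                  A         C         G
  init       0.5014     1.449  0.005243
  Δ       -2.1505e-04 -6.4514e-04 4.3010e-04
  eq         0.5012     1.448  0.005673
  solve Keq expr → x = 2.1505e-04; check Q = 2.1150e-05

x = 2.1505e-04 M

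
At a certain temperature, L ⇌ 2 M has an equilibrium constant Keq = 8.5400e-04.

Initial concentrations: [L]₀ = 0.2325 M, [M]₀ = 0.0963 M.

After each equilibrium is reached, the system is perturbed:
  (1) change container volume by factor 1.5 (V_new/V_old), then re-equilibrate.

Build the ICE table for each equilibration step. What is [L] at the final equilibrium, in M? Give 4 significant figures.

Q₀ = 0.03989 vs Keq = 8.5400e-04 ⇒ Q>K, reverse
Step 1:
                    L           M
  Initial      0.2325      0.0963
  Change      0.04052    -0.08103
  Equil         0.273     0.01527
  solve Keq expr → x = -0.04052; check Q = 8.5400e-04
Then change container volume by factor 1.5 (V_new/V_old).
Step 2:
                    L           M
  Initial       0.182     0.01018
  Change    -0.001125    0.002249
  Equil        0.1809     0.01243
  solve Keq expr → x = 0.001125; check Q = 8.5400e-04

[L]_eq = 0.1809 M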